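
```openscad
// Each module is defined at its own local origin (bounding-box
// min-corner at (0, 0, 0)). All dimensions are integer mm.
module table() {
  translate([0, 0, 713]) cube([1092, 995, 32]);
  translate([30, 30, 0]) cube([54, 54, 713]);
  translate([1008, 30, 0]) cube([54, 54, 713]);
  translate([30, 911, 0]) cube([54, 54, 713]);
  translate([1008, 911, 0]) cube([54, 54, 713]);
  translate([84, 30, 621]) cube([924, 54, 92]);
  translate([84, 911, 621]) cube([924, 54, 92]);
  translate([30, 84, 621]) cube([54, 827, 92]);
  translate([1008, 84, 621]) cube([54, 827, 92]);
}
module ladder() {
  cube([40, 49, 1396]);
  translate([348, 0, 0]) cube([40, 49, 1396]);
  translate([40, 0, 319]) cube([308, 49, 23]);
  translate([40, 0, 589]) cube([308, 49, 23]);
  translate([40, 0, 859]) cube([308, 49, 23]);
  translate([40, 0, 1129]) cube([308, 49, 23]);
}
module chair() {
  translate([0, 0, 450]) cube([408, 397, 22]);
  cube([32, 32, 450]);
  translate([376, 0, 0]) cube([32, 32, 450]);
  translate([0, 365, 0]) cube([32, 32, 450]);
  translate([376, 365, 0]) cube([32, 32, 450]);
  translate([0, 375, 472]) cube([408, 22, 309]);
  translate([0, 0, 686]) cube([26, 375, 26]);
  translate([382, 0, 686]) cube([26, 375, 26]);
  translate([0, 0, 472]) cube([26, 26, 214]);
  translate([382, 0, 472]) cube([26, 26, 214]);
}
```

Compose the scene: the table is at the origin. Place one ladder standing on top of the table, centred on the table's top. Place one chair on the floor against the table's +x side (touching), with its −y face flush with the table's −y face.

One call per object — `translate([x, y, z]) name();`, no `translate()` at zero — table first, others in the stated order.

table();
translate([352, 473, 745]) ladder();
translate([1092, 0, 0]) chair();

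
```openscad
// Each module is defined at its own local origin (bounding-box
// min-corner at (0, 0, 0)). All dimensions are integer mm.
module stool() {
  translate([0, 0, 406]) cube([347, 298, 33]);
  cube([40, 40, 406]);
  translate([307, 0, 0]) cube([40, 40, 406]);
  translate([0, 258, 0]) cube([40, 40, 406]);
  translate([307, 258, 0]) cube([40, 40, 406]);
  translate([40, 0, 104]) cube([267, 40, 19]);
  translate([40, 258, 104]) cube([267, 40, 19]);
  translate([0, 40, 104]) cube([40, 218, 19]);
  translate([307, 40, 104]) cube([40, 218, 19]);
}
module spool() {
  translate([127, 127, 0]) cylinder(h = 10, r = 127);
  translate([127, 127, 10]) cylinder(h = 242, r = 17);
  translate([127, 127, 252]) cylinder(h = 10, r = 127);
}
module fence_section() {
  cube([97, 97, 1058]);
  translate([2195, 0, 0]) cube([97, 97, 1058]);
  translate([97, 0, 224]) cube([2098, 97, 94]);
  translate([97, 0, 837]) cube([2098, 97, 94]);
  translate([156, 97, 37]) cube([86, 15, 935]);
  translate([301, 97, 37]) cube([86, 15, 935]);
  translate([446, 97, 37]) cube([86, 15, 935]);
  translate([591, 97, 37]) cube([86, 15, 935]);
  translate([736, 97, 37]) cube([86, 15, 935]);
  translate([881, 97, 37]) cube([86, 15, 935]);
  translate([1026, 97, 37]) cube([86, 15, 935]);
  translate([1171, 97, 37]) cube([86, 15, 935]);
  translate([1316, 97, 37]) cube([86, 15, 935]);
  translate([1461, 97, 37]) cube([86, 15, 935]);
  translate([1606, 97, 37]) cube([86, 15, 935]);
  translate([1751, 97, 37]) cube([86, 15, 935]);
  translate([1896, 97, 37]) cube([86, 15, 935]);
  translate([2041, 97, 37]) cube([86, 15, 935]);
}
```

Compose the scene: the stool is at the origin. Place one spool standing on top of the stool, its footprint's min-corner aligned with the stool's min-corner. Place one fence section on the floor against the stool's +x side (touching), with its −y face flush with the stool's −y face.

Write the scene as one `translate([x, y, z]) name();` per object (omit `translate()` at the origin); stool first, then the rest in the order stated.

stool();
translate([0, 0, 439]) spool();
translate([347, 0, 0]) fence_section();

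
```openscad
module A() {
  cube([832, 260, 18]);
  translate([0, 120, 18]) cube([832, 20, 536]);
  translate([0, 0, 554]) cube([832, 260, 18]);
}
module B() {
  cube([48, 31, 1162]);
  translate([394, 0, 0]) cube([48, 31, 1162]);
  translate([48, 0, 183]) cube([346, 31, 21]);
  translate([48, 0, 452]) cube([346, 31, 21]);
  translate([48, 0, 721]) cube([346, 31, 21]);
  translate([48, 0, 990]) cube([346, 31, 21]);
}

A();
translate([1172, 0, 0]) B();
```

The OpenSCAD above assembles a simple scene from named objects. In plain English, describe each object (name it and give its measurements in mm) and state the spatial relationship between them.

A is an I-beam lying along x, 832 mm long. Overall section height 572 mm. Two flanges 260 mm wide (y) and 18 mm thick, one on the floor and one at the top; a web 20 mm thick runs between them, centred on the flange width.

B is a wooden ladder with two side rails of 48×31 mm section and 1162 mm height, set 442 mm apart overall. Between them run 4 rectangular rungs (31 mm deep, 21 mm thick), front faces flush with the rails' −y face. The bottom of the first rung is 183 mm above the floor and each subsequent rung is 269 mm higher than the one below.

The ladder is on the floor beside the I-beam on its +x side.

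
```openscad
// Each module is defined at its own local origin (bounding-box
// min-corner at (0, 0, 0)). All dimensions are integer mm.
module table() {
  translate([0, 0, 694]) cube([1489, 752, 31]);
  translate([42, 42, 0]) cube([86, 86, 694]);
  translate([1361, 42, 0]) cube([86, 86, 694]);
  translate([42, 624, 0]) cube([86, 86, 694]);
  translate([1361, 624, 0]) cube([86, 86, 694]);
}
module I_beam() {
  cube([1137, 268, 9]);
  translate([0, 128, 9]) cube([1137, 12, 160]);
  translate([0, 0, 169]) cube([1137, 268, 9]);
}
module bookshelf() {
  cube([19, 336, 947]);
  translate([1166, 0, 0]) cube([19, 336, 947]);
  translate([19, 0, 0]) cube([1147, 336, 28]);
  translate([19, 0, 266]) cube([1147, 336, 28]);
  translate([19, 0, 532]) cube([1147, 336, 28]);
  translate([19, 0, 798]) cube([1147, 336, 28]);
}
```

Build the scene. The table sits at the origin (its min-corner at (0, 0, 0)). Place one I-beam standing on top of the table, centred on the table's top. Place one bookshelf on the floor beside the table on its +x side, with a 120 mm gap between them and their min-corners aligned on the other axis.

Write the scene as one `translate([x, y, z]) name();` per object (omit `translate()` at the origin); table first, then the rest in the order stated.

table();
translate([176, 242, 725]) I_beam();
translate([1609, 0, 0]) bookshelf();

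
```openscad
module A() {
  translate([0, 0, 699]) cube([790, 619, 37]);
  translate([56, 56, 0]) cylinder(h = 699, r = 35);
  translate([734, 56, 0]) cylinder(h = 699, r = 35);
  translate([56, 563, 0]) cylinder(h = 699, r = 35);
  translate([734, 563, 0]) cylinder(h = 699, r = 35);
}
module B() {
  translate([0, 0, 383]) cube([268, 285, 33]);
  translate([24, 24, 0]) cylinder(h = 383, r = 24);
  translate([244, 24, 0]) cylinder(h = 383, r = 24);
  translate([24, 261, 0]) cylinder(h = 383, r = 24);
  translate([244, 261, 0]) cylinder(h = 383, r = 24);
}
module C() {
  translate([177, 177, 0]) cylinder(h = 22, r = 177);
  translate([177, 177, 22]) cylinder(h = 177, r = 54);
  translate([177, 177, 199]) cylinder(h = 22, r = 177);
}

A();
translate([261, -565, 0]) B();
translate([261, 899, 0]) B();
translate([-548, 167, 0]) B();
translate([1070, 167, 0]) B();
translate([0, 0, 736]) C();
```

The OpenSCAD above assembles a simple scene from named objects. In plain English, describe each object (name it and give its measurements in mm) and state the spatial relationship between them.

A is a table: top 790 mm (x) × 619 mm (y), 37 mm thick, upper face at z = 736 mm, on four round legs of 70 mm diameter, each leg's bounding box inset 21 mm from the nearest pair of top edges, running from z = 0 to the bottom of the top.

B is a four-legged stool. The seat is a 268×285×33 mm slab whose top surface is at z = 416 mm; four round legs, each 48 mm in diameter, run from the floor (z = 0) to the underside of the seat, each leg's axis is inset half a diameter from the nearest pair of seat edges (so the leg's bounding box is flush with the corner).

C is a spool: two coaxial disc flanges of radius 177 mm and thickness 22 mm, joined by a core cylinder of radius 54 mm and height 177 mm. The lower flange rests on z = 0 and the three cylinders share a vertical axis.

Four stools sit around the table at the −y, +y, −x, +x sides. The spool is on top of the table.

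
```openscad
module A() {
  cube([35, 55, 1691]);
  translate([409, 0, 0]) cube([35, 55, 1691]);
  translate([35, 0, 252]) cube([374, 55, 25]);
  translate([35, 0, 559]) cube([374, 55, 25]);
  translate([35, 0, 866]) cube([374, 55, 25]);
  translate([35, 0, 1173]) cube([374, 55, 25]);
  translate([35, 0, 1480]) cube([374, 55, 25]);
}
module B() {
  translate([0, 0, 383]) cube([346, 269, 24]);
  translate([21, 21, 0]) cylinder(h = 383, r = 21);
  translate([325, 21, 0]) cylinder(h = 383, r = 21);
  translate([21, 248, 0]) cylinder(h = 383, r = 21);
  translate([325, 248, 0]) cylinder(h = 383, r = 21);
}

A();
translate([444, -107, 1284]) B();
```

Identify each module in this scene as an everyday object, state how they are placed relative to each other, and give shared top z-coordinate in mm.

A is a ladder. B is a stool. The stool is beside the ladder with their tops flush at z = 1691. The shared top z-coordinate is 1691 mm.

Both tops at z = 1691 mm.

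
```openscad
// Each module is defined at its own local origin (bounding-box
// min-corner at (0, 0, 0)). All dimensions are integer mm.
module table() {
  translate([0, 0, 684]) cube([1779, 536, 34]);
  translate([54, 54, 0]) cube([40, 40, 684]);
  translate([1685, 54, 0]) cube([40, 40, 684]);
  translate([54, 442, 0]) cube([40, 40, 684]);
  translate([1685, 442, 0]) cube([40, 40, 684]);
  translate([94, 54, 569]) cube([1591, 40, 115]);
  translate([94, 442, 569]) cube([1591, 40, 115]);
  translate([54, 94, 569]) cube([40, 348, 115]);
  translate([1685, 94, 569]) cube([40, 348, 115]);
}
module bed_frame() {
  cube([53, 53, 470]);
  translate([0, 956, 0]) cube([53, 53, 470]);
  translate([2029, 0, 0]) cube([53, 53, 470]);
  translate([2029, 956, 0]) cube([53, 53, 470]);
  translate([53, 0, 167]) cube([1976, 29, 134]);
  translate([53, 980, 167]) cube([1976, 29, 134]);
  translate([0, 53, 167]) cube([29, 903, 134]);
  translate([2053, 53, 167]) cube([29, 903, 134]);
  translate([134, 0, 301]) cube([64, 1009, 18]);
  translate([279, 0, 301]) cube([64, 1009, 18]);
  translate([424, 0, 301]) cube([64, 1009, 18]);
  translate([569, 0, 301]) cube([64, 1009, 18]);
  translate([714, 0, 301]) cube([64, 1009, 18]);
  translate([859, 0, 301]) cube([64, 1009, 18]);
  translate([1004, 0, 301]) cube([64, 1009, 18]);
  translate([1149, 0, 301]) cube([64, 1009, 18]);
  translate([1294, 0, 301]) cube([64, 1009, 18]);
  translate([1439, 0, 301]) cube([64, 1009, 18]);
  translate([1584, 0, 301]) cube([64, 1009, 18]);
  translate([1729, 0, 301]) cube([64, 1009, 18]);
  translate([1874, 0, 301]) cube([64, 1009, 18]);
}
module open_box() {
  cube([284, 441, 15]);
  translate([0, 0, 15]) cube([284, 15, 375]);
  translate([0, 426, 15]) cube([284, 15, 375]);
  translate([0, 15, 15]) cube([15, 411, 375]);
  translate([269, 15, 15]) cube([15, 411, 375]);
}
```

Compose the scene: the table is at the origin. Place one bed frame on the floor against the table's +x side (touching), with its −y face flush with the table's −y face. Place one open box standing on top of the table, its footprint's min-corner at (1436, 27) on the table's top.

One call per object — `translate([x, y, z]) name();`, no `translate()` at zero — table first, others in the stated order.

table();
translate([1779, 0, 0]) bed_frame();
translate([1436, 27, 718]) open_box();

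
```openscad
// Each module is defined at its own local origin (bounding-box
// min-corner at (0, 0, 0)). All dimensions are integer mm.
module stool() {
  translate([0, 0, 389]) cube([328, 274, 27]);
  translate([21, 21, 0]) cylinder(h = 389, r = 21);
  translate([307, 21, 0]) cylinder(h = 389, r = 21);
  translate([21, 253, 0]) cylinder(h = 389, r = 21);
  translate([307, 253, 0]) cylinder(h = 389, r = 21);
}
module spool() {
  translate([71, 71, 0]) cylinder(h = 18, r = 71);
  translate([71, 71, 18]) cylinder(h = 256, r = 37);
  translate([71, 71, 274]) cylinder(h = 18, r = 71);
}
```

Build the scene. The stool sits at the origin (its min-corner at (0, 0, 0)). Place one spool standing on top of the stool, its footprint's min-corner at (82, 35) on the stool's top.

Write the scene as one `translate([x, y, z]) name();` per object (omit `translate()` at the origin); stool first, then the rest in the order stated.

stool();
translate([82, 35, 416]) spool();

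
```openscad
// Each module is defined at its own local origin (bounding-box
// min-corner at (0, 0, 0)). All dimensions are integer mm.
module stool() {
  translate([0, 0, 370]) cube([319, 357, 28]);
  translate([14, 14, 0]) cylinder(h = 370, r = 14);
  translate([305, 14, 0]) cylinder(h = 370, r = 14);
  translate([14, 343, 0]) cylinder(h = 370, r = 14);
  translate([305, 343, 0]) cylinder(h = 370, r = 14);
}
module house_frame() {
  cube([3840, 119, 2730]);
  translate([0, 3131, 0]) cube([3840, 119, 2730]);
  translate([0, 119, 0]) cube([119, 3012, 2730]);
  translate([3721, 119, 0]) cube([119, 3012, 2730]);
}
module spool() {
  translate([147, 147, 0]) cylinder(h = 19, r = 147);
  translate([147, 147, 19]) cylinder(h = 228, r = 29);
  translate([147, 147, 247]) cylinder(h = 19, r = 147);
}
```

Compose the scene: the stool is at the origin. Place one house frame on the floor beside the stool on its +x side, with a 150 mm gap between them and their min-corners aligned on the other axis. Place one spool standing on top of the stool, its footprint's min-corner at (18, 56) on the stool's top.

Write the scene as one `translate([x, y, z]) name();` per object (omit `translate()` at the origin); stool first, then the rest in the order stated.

stool();
translate([469, 0, 0]) house_frame();
translate([18, 56, 398]) spool();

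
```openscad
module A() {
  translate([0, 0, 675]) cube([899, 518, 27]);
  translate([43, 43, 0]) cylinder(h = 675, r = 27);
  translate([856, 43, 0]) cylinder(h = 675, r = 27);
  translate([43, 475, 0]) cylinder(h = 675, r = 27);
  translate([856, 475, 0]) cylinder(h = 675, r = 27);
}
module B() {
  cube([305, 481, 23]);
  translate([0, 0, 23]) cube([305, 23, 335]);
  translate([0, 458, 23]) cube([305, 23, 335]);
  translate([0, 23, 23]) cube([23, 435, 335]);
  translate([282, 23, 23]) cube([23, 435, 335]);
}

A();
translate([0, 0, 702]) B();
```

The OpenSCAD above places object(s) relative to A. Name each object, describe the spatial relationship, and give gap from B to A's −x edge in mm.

The open box's min-x is at 0; the table's min-x is 0; gap = 0 mm.

A is a table. B is an open box. The open box is on top of the table. The gap from the open box to the table's −x edge is 0 mm.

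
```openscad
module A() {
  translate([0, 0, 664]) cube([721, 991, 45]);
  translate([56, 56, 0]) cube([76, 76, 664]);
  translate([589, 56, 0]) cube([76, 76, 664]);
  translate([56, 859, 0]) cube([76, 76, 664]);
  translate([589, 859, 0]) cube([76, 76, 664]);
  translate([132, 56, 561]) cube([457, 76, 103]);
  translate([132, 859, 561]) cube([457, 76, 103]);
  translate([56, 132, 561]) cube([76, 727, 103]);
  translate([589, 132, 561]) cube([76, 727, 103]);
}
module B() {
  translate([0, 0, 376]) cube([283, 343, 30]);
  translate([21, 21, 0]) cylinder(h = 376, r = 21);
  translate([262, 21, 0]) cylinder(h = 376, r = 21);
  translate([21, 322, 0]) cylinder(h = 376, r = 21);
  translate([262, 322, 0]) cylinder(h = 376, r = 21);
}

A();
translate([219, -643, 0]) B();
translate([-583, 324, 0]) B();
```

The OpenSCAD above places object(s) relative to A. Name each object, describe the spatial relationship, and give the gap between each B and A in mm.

Each stool's nearest face is 300 mm from the table's bounding box.

A is a table. B is a stool. Two stools sit around the table at the −y, −x sides. The gap between each stool and the table is 300 mm.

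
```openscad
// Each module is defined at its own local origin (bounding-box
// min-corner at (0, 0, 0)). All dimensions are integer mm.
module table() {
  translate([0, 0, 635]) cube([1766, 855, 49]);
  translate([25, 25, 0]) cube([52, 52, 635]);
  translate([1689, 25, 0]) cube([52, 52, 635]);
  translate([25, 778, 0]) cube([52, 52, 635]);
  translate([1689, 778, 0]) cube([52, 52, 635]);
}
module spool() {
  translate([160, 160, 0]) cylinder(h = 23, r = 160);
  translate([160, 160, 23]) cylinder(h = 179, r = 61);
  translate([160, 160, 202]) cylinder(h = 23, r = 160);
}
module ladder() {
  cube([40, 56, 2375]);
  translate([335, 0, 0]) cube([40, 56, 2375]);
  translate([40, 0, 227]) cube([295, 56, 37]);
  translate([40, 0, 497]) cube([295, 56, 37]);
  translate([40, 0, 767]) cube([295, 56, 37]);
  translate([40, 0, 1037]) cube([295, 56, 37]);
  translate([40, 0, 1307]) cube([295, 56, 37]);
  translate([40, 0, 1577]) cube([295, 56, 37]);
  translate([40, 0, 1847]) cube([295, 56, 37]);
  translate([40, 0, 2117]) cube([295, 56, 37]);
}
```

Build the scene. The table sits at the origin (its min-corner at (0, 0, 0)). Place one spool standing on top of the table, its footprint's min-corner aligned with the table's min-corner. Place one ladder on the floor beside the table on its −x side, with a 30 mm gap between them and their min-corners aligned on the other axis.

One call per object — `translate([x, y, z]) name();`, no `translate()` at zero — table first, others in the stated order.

table();
translate([0, 0, 684]) spool();
translate([-405, 0, 0]) ladder();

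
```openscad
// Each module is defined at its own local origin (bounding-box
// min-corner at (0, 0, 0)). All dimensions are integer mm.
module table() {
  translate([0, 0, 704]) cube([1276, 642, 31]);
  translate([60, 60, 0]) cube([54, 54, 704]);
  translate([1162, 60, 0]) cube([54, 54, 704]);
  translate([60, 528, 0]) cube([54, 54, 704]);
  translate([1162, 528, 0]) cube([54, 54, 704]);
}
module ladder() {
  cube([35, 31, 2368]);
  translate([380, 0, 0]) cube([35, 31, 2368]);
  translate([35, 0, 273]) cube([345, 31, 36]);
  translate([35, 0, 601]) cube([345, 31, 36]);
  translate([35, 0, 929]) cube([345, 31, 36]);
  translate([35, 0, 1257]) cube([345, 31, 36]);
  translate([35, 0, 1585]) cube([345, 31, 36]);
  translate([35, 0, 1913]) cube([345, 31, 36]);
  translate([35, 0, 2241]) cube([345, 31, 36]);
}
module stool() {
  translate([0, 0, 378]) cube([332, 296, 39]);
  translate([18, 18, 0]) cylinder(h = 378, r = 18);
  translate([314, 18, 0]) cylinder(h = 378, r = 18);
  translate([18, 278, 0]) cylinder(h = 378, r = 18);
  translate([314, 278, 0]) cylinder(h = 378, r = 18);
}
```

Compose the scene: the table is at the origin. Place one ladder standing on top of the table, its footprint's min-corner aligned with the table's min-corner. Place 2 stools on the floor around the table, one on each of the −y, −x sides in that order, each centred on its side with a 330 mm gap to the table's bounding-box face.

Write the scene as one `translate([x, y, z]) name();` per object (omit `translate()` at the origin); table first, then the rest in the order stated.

table();
translate([0, 0, 735]) ladder();
translate([472, -626, 0]) stool();
translate([-662, 173, 0]) stool();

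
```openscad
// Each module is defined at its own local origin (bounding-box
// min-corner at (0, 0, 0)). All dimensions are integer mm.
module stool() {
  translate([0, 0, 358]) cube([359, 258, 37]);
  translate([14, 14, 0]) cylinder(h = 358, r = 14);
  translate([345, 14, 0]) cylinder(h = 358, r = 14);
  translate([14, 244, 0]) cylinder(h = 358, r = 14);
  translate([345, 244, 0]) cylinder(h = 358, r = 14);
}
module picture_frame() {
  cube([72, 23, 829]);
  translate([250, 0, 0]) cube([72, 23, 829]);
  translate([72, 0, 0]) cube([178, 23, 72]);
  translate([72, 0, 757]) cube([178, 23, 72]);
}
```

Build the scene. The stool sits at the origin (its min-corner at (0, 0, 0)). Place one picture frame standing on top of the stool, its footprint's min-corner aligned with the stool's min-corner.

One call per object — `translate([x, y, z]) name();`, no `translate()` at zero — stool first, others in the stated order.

stool();
translate([0, 0, 395]) picture_frame();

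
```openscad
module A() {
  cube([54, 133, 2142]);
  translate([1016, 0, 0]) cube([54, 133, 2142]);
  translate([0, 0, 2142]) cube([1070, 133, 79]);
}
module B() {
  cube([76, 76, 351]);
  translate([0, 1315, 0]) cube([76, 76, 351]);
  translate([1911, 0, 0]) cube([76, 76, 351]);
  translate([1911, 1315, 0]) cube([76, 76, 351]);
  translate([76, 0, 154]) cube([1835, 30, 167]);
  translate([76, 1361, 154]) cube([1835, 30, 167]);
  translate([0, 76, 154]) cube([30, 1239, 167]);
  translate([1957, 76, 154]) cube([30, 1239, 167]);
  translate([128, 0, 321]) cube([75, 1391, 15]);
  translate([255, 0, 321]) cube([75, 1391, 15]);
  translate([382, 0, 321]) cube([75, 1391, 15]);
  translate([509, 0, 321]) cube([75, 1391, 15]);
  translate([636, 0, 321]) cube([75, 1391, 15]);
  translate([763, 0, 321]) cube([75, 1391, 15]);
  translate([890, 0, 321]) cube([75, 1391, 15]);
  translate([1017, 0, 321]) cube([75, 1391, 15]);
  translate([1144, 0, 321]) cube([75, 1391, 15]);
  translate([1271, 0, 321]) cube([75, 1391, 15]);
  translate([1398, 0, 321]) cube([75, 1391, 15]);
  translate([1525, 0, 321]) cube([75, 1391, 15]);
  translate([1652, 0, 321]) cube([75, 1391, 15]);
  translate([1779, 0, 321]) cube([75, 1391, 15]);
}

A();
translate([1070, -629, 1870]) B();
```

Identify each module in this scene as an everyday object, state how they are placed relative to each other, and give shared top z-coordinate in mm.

A is a door frame. B is a bed frame. The bed frame is beside the door frame with their tops flush at z = 2221. The shared top z-coordinate is 2221 mm.

Both tops at z = 2221 mm.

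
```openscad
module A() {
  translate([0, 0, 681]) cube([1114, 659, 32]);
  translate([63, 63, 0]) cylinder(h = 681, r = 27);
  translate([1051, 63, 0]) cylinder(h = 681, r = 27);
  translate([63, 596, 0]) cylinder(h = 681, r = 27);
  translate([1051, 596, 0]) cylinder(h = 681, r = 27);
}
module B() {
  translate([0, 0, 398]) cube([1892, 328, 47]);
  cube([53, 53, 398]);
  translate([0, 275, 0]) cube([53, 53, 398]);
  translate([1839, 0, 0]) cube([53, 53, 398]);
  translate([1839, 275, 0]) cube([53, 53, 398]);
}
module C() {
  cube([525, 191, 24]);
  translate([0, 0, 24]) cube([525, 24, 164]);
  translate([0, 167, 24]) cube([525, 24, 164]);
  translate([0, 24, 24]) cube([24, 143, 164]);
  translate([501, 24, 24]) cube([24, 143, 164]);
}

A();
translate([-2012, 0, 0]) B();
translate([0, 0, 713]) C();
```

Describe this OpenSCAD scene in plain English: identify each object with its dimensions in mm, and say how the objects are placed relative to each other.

A is a table: top 1114 mm (x) × 659 mm (y), 32 mm thick, upper face at z = 713 mm, on four round legs of 54 mm diameter, each leg's bounding box inset 36 mm from the nearest pair of top edges, running from z = 0 to the bottom of the top.

B is a bench: a 1892×328 mm seat slab, 47 mm thick, top at z = 445 mm, on four 53×53 mm square legs flush with the seat corners and standing on z = 0.

C is an open storage box with external size 525×191×188 mm and wall thickness 24 mm (the base is also 24 mm thick). The base covers the whole footprint; the four walls stand on the base, with the y-facing walls full-width and the x-facing walls fitting between their inner faces.

The bench is on the floor beside the table on its −x side. The open box is on top of the table.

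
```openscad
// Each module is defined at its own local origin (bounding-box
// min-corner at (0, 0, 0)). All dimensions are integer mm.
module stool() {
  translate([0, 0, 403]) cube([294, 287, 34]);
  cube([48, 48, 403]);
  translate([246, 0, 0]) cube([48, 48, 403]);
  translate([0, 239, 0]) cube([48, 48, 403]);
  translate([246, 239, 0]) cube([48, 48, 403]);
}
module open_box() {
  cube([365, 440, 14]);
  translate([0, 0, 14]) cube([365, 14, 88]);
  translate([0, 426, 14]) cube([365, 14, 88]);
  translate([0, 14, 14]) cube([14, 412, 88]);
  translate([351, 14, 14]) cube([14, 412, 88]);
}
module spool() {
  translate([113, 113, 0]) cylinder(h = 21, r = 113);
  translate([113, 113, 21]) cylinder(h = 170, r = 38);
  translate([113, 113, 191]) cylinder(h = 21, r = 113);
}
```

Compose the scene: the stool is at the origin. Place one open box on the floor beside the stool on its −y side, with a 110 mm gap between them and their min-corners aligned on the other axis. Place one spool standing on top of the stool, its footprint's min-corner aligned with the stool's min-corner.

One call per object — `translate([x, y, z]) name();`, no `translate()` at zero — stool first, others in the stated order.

stool();
translate([0, -550, 0]) open_box();
translate([0, 0, 437]) spool();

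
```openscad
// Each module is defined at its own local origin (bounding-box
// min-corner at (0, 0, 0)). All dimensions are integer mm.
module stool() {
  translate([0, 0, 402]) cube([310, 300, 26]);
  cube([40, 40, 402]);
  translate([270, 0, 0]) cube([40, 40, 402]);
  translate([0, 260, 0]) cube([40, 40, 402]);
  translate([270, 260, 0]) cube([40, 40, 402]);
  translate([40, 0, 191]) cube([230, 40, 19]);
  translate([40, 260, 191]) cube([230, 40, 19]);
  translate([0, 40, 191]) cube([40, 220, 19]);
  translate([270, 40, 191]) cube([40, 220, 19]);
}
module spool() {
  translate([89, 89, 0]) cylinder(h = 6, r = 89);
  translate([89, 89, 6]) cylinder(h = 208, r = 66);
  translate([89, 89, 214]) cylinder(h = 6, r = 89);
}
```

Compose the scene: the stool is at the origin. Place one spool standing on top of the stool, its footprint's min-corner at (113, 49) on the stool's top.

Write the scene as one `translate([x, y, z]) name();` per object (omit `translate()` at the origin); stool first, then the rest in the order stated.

stool();
translate([113, 49, 428]) spool();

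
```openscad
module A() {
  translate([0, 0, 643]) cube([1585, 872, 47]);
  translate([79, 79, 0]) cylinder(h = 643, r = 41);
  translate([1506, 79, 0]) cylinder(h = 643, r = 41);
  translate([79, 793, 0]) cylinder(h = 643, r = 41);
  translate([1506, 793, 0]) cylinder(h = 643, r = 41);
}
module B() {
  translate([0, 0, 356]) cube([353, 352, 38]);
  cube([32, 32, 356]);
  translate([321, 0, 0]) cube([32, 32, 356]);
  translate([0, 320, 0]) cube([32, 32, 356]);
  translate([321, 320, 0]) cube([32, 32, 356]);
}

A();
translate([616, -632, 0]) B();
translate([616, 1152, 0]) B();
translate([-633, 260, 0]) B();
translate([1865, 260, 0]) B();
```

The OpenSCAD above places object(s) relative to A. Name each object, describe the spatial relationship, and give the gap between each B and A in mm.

A is a table. B is a stool. Four stools sit around the table at the −y, +y, −x, +x sides. The gap between each stool and the table is 280 mm.

Each stool's nearest face is 280 mm from the table's bounding box.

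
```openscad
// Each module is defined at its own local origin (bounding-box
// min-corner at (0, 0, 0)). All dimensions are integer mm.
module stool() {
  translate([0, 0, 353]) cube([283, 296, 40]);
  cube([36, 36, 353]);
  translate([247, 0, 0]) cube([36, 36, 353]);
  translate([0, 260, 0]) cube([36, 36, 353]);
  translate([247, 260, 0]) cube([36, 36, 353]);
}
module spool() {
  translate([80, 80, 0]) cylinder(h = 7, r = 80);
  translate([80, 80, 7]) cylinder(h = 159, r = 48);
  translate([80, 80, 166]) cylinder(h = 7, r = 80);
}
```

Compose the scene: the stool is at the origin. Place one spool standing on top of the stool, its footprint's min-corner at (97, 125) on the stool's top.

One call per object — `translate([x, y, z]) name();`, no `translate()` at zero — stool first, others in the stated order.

stool();
translate([97, 125, 393]) spool();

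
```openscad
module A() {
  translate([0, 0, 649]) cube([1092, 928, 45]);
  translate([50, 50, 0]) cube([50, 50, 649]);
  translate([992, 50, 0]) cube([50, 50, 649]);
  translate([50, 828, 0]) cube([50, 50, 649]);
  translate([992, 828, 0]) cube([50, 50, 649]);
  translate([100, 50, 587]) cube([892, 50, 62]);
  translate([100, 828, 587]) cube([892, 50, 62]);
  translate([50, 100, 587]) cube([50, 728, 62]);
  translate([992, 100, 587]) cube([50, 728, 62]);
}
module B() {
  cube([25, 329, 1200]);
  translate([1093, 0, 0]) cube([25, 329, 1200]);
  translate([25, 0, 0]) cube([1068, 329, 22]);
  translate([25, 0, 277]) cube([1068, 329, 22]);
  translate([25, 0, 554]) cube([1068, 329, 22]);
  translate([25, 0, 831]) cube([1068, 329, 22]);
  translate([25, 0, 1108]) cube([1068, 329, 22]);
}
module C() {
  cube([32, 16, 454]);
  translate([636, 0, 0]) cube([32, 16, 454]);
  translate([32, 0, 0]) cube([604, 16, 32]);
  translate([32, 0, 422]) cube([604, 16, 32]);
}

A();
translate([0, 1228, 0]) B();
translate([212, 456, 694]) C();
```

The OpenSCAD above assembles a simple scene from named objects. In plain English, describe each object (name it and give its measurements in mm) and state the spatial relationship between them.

A is a table: top 1092 mm (x) × 928 mm (y), 45 mm thick, upper face at z = 694 mm, on four 50×50 mm square legs, each inset 50 mm from the nearest pair of top edges, running from z = 0 to the bottom of the top. Four apron rails, 50 mm thick and 62 mm tall, run between adjacent legs with their top edges flush with the underside of the top and their outer faces flush with the legs' outer faces.

B is an open bookshelf. Two side panels, each 25 mm thick, 329 mm deep and 1200 mm tall, stand 1118 mm apart (outside-to-outside). Between them sit 5 shelves, each 22 mm thick and 329 mm deep, spanning the full gap between the sides. The bottom shelf rests on the floor (its underside at z = 0) and the clear gap between one shelf's top and the next shelf's underside is 255 mm.

C is a rectangular picture frame lying in the x–z plane (depth along y). The opening is 604 mm wide (x) by 390 mm tall (z), surrounded by a border 32 mm wide on all four sides. The frame is 16 mm deep and is made of two full-height vertical stiles with two horizontal rails fitted between them.

The bookshelf is on the floor beside the table on its +y side. The picture frame is on top of the table, centred.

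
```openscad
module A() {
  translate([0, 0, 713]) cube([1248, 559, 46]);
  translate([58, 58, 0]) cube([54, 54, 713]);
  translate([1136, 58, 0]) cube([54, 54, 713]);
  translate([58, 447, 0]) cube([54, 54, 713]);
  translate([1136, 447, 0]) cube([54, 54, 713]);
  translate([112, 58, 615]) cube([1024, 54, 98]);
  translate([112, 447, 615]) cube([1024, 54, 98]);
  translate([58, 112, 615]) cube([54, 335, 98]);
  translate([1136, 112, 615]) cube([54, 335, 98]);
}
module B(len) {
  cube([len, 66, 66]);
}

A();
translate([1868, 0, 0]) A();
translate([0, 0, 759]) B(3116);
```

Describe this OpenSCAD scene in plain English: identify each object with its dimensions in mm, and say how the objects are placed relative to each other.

A is a table with a 1248×559 mm rectangular top, 46 mm thick, top surface at z = 759 mm, supported by four 54×54 mm square legs, each inset 58 mm from the nearest pair of top edges, running from the floor. Four apron rails, 54 mm thick and 98 mm tall, run between adjacent legs with their top edges flush with the underside of the top and their outer faces flush with the legs' outer faces.

B is a rectangular beam 3116 mm long (x), 66 mm deep (y), 66 mm thick (z).

The beam spans the tops of two tables placed 620 mm apart, resting at z = 759 mm.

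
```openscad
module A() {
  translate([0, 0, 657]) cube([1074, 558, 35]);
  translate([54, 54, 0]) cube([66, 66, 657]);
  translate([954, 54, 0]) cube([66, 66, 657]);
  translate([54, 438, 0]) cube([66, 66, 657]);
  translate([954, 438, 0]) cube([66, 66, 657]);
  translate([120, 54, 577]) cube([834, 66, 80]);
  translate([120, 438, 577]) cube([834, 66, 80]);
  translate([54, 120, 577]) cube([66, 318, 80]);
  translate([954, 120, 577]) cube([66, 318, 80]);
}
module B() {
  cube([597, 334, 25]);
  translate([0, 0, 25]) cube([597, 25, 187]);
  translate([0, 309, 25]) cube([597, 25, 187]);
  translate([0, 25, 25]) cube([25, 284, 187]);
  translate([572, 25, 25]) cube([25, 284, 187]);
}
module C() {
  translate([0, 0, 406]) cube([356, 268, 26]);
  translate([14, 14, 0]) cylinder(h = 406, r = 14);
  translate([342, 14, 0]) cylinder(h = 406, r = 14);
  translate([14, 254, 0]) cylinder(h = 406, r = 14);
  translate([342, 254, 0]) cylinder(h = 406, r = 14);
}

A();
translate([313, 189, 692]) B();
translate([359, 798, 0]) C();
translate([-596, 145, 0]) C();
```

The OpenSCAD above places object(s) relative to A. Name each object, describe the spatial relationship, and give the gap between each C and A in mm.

Each stool's nearest face is 240 mm from the table's bounding box.

A is a table. B is an open box. C is a stool. The open box is on top of the table. Two stools sit around the table at the +y, −x sides. The gap between each stool and the table is 240 mm.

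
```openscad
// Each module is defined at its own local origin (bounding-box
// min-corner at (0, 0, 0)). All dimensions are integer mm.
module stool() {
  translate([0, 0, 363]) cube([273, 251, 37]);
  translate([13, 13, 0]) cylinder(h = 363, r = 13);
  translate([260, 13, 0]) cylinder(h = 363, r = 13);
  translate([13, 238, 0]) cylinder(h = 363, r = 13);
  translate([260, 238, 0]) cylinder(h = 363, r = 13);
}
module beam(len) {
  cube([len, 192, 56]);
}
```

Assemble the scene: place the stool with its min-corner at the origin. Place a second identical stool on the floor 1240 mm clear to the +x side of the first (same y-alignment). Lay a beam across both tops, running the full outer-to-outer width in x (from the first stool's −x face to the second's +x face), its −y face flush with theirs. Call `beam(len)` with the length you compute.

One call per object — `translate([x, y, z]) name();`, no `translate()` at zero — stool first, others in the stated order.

stool();
translate([1513, 0, 0]) stool();
translate([0, 0, 400]) beam(1786);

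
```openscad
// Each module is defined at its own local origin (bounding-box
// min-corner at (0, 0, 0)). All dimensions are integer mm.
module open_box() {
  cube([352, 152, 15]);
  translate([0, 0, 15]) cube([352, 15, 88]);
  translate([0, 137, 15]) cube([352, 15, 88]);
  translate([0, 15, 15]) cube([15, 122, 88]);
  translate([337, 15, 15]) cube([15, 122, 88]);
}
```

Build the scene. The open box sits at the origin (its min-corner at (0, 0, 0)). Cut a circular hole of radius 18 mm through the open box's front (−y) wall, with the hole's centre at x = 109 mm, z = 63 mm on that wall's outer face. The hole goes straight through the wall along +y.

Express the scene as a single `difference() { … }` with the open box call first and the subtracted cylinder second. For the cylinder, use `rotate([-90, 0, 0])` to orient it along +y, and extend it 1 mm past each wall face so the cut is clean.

difference() {
  open_box();
  translate([109, -1, 63]) rotate([-90, 0, 0]) cylinder(h = 17, r = 18);
}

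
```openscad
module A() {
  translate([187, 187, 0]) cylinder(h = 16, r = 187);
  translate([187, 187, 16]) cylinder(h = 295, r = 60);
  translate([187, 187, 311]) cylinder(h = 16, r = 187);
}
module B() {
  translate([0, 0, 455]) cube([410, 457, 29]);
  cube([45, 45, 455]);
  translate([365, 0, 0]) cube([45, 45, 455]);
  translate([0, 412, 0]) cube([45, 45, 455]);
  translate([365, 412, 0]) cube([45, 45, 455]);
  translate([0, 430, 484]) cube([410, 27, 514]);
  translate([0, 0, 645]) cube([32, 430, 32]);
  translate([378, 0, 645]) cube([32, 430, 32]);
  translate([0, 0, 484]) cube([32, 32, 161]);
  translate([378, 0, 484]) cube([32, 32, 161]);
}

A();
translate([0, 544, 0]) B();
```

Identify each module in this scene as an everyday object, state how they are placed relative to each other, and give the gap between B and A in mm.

The chair's nearest face is 170 mm from the spool's +y face.

A is a spool. B is a chair. The chair is on the floor beside the spool on its +y side. The gap between the chair and the spool is 170 mm.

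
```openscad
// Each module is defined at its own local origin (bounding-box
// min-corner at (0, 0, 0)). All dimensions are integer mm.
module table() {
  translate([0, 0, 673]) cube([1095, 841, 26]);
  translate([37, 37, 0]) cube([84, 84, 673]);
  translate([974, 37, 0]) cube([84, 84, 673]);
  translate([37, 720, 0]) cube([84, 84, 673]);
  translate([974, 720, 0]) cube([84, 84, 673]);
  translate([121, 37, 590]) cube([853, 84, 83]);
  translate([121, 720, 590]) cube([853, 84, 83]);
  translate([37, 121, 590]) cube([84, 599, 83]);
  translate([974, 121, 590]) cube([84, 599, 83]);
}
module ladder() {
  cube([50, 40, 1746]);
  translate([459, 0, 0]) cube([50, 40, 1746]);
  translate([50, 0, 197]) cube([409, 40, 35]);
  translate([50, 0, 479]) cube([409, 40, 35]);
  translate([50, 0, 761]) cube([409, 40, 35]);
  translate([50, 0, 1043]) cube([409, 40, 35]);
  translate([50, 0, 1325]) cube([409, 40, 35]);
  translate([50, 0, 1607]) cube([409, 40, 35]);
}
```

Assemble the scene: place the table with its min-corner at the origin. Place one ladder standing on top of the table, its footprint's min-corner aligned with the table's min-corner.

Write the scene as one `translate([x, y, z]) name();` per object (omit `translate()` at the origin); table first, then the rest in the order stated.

table();
translate([0, 0, 699]) ladder();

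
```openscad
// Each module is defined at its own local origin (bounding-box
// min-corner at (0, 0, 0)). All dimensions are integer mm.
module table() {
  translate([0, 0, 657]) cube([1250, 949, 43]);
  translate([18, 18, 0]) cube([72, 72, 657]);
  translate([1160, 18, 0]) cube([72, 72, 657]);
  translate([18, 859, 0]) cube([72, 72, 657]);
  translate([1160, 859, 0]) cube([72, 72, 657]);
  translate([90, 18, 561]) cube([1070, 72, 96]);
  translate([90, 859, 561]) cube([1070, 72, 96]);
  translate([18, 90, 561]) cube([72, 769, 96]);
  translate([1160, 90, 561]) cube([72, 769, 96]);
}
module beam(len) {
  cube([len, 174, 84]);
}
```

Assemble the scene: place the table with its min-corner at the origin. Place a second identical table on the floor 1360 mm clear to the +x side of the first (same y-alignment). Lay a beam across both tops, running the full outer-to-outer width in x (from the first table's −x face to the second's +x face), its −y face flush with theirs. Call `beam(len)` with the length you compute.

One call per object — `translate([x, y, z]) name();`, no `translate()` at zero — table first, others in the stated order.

table();
translate([2610, 0, 0]) table();
translate([0, 0, 700]) beam(3860);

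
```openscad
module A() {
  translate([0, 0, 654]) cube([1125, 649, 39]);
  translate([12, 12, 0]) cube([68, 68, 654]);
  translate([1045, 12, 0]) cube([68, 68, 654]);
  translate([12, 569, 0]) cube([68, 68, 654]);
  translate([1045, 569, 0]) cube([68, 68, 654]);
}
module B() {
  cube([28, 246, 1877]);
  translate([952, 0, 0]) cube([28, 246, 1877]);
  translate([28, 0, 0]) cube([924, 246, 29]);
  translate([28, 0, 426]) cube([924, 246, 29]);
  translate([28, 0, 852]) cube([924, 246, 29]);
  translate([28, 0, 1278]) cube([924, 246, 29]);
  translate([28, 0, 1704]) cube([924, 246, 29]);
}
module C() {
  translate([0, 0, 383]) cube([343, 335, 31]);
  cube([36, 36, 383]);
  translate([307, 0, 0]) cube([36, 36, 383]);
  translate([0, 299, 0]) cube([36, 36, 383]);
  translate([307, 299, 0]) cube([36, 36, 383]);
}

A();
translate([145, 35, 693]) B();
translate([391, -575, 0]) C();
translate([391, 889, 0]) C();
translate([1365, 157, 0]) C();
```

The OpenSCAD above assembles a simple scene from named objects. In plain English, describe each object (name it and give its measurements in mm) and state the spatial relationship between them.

A is a table with a 1125×649 mm rectangular top, 39 mm thick, top surface at z = 693 mm, supported by four 68×68 mm square legs, each inset 12 mm from the nearest pair of top edges, running from the floor.

B is a bookshelf 980 mm wide overall, 246 mm deep and 1877 mm tall. The two sides are 28 mm thick vertical panels. 5 horizontal shelves of 29 mm thickness span between the inner faces of the sides; the lowest shelf sits on the floor and shelves are stacked with a clear vertical gap of 397 mm between each pair.

C is a four-legged stool. The seat is a 343×335×31 mm slab whose top surface is at z = 414 mm; four square legs, each 36×36 mm in cross-section, run from the floor (z = 0) to the underside of the seat, each flush with a corner of the seat.

The bookshelf is on top of the table. Three stools sit around the table at the −y, +y, +x sides.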